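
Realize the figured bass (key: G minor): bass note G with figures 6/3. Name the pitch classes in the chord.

A third above G in this key is Bb.
A sixth above G in this key is Eb.
Together with the bass G, this spells Eb major in first inversion.

G, Bb, Eb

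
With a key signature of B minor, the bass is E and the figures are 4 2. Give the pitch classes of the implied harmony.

E, F#, A, C#

The written figures 4 2 are shorthand for 6/4/2: the 6 is implied.
A second above E in this key is F#.
A fourth above E in this key is A.
A sixth above E in this key is C#.
Together with the bass E, this spells F# minor seventh in third inversion.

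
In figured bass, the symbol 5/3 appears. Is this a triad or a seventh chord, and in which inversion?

Intervals of 5/3 above the bass form a triad; the bass is the root, so this is root position.

triad, root position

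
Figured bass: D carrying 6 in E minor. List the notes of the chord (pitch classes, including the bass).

The written figures 6 are shorthand for 6/3: the 3 is implied.
A third above D in this key is F#.
A sixth above D in this key is B.
Together with the bass D, this spells B minor in first inversion.

D, F#, B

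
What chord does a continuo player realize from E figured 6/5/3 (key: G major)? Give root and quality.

C major seventh

The figures 6/5/3 indicate a seventh chord in first inversion.
In first inversion the root lies a sixth above the bass: a sixth above E in G major is C.
The chord tones are E, G, B, C, giving C major seventh.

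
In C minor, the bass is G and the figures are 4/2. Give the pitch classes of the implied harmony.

G, Ab, C, Eb

The written figures 4/2 are shorthand for 6/4/2: the 6 is implied.
A second above G in this key is Ab.
A fourth above G in this key is C.
A sixth above G in this key is Eb.
Together with the bass G, this spells Ab major seventh in third inversion.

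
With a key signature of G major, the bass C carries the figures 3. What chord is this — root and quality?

C major

The figures 3 indicate a triad in root position.
In root position the bass is the root, so the root is C.
The chord tones are C, E, G, giving C major.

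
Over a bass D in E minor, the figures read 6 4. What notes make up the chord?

A fourth above D in this key is G.
A sixth above D in this key is B.
Together with the bass D, this spells G major in second inversion.

D, G, B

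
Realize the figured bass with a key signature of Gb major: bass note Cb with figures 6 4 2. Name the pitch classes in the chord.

Cb, Db, F, Ab

A second above Cb in this key is Db.
A fourth above Cb in this key is F.
A sixth above Cb in this key is Ab.
Together with the bass Cb, this spells Db dominant seventh in third inversion.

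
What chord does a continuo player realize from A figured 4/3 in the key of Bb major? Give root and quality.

The figures 4/3 indicate a seventh chord in second inversion.
In second inversion the root lies a fourth above the bass: a fourth above A in Bb major is D.
The chord tones are A, C, D, F, giving D minor seventh.

D minor seventh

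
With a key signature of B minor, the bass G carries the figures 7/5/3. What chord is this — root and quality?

The figures 7/5/3 indicate a seventh chord in root position.
In root position the bass is the root, so the root is G.
The chord tones are G, B, D, F#, giving G major seventh.

G major seventh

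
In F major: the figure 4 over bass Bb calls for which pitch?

Counting 3 letter steps above Bb lands on E; in F major, that letter is E.

E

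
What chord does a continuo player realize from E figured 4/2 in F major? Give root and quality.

F major seventh

The figures 4/2 indicate a seventh chord in third inversion.
In third inversion the root lies a second above the bass: a second above E in F major is F.
The chord tones are E, F, A, C, giving F major seventh.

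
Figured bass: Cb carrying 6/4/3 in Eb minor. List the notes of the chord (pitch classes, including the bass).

A third above Cb in this key is Eb.
A fourth above Cb in this key is F.
A sixth above Cb in this key is Ab.
Together with the bass Cb, this spells F half-diminished seventh in second inversion.

Cb, Eb, F, Ab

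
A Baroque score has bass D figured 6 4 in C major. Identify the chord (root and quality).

G major

The figures 6 4 indicate a triad in second inversion.
In second inversion the root lies a fourth above the bass: a fourth above D in C major is G.
The chord tones are D, G, B, giving G major.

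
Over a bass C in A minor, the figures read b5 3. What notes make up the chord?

A third above C in this key is E.
A fifth above C in this key is G, lowered to Gb by the flat.

C, E, Gb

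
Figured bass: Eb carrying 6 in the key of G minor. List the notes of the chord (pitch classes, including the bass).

Eb, G, C

The written figures 6 are shorthand for 6/3: the 3 is implied.
A third above Eb in this key is G.
A sixth above Eb in this key is C.
Together with the bass Eb, this spells C minor in first inversion.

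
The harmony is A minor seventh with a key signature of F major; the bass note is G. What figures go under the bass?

4/2

G is the seventh of A minor seventh, so the chord is in third inversion.
A seventh chord in third inversion is figured 6/4/2, conventionally abbreviated 4/2.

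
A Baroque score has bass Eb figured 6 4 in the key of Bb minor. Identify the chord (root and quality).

Ab major

The figures 6 4 indicate a triad in second inversion.
In second inversion the root lies a fourth above the bass: a fourth above Eb in Bb minor is Ab.
The chord tones are Eb, Ab, C, giving Ab major.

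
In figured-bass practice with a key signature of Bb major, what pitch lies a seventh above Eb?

D

Counting 6 letter steps above Eb lands on D; in Bb major, that letter is D.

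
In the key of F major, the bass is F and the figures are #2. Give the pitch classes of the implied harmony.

The written figures #2 are shorthand for 6/4/2: the 6/4 are implied.
A second above F in this key is G, raised to G# by the sharp.
A fourth above F in this key is Bb.
A sixth above F in this key is D.

F, G#, Bb, D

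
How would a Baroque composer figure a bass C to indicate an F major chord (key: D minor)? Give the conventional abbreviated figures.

6/4

C is the fifth of F major, so the chord is in second inversion.
A triad in second inversion is figured 6/4, conventionally abbreviated 6/4.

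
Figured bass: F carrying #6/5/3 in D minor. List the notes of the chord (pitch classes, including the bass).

F, A, C, D#

A third above F in this key is A.
A fifth above F in this key is C.
A sixth above F in this key is D, raised to D# by the sharp.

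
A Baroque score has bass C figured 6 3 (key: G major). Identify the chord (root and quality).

A minor

The figures 6 3 indicate a triad in first inversion.
In first inversion the root lies a sixth above the bass: a sixth above C in G major is A.
The chord tones are C, E, A, giving A minor.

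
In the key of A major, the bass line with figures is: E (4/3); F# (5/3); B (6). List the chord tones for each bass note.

E (6/4/3): E, G#, A, C#.
F# (5/3): F#, A, C#.
B (6/3): B, D, G#.

E, G#, A, C# | F#, A, C# | B, D, G#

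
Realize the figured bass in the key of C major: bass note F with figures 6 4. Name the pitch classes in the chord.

F, B, D

A fourth above F in this key is B.
A sixth above F in this key is D.
Together with the bass F, this spells B diminished in second inversion.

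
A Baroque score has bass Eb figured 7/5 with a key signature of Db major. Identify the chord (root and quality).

Eb minor seventh

The figures 7/5 indicate a seventh chord in root position.
In root position the bass is the root, so the root is Eb.
The chord tones are Eb, Gb, Bb, Db, giving Eb minor seventh.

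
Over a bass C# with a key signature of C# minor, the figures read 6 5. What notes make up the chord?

The written figures 6 5 are shorthand for 6/5/3: the 3 is implied.
A third above C# in this key is E.
A fifth above C# in this key is G#.
A sixth above C# in this key is A.
Together with the bass C#, this spells A major seventh in first inversion.

C#, E, G#, A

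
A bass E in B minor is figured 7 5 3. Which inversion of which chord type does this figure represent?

Intervals of 7/5/3 above the bass form a seventh chord; the bass is the root, so this is root position.

seventh chord, root position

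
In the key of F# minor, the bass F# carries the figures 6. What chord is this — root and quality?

The figures 6 indicate a triad in first inversion.
In first inversion the root lies a sixth above the bass: a sixth above F# in F# minor is D.
The chord tones are F#, A, D, giving D major.

D major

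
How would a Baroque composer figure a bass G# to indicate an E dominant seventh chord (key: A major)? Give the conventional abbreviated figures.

G# is the third of E dominant seventh, so the chord is in first inversion.
A seventh chord in first inversion is figured 6/5/3, conventionally abbreviated 6/5.

6/5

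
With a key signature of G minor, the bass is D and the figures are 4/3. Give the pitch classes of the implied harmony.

The written figures 4/3 are shorthand for 6/4/3: the 6 is implied.
A third above D in this key is F.
A fourth above D in this key is G.
A sixth above D in this key is Bb.
Together with the bass D, this spells G minor seventh in second inversion.

D, F, G, Bb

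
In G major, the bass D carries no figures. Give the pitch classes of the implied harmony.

An unfigured bass implies 5/3.
A third above D in this key is F#.
A fifth above D in this key is A.
Together with the bass D, this spells D major in root position.

D, F#, A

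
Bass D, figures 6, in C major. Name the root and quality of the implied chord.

B diminished

The figures 6 indicate a triad in first inversion.
In first inversion the root lies a sixth above the bass: a sixth above D in C major is B.
The chord tones are D, F, B, giving B diminished.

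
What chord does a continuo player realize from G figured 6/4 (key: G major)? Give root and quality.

C major

The figures 6/4 indicate a triad in second inversion.
In second inversion the root lies a fourth above the bass: a fourth above G in G major is C.
The chord tones are G, C, E, giving C major.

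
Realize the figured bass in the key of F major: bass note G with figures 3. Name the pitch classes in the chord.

The written figures 3 are shorthand for 5/3: the 5 is implied.
A third above G in this key is Bb.
A fifth above G in this key is D.
Together with the bass G, this spells G minor in root position.

G, Bb, D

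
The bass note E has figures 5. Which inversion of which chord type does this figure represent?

triad, root position

5 is shorthand for 5/3.
Intervals of 5/3 above the bass form a triad; the bass is the root, so this is root position.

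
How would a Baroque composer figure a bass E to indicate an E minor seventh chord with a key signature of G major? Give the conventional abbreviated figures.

E is the root of E minor seventh, so the chord is in root position.
A seventh chord in root position is figured 7/5/3, conventionally abbreviated 7.

7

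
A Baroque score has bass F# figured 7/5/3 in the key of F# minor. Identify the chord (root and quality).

The figures 7/5/3 indicate a seventh chord in root position.
In root position the bass is the root, so the root is F#.
The chord tones are F#, A, C#, E, giving F# minor seventh.

F# minor seventh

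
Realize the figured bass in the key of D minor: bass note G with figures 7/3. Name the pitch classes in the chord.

G, Bb, D, F

The written figures 7/3 are shorthand for 7/5/3: the 5 is implied.
A third above G in this key is Bb.
A fifth above G in this key is D.
A seventh above G in this key is F.
Together with the bass G, this spells G minor seventh in root position.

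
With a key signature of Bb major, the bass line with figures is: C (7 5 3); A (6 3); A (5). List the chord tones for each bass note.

C (7/5/3): C, Eb, G, Bb.
A (6/3): A, C, F.
A (5/3): A, C, Eb.

C, Eb, G, Bb | A, C, F | A, C, Eb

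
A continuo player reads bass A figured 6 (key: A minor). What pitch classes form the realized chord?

The written figures 6 are shorthand for 6/3: the 3 is implied.
A third above A in this key is C.
A sixth above A in this key is F.
Together with the bass A, this spells F major in first inversion.

A, C, F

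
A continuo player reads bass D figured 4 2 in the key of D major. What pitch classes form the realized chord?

The written figures 4 2 are shorthand for 6/4/2: the 6 is implied.
A second above D in this key is E.
A fourth above D in this key is G.
A sixth above D in this key is B.
Together with the bass D, this spells E minor seventh in third inversion.

D, E, G, B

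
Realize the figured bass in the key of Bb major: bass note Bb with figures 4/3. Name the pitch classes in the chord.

The written figures 4/3 are shorthand for 6/4/3: the 6 is implied.
A third above Bb in this key is D.
A fourth above Bb in this key is Eb.
A sixth above Bb in this key is G.
Together with the bass Bb, this spells Eb major seventh in second inversion.

Bb, D, Eb, G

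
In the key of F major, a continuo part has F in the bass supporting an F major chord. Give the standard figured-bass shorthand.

no figures

F is the root of F major, so the chord is in root position.
A triad in root position is figured 5/3, conventionally abbreviated (no figures — root-position triad).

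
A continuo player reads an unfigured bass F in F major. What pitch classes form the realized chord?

An unfigured bass implies 5/3.
A third above F in this key is A.
A fifth above F in this key is C.
Together with the bass F, this spells F major in root position.

F, A, C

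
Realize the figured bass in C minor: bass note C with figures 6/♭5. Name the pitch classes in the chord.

The written figures 6/♭5 are shorthand for 6/5/3: the 3 is implied.
A third above C in this key is Eb.
A fifth above C in this key is G, lowered to Gb by the flat.
A sixth above C in this key is Ab.
Together with the bass C, this spells Ab dominant seventh in first inversion.

C, Eb, Gb, Ab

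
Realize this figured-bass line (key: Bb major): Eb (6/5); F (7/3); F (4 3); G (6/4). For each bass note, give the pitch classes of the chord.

Eb (6/5/3): Eb, G, Bb, C.
F (7/5/3): F, A, C, Eb.
F (6/4/3): F, A, Bb, D.
G (6/4): G, C, Eb.

Eb, G, Bb, C | F, A, C, Eb | F, A, Bb, D | G, C, Eb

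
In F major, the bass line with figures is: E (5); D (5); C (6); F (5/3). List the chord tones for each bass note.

E (5/3): E, G, Bb.
D (5/3): D, F, A.
C (6/3): C, E, A.
F (5/3): F, A, C.

E, G, Bb | D, F, A | C, E, A | F, A, C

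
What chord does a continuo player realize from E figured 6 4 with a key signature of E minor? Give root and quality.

The figures 6 4 indicate a triad in second inversion.
In second inversion the root lies a fourth above the bass: a fourth above E in E minor is A.
The chord tones are E, A, C, giving A minor.

A minor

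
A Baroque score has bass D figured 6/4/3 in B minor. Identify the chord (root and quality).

G major seventh

The figures 6/4/3 indicate a seventh chord in second inversion.
In second inversion the root lies a fourth above the bass: a fourth above D in B minor is G.
The chord tones are D, F#, G, B, giving G major seventh.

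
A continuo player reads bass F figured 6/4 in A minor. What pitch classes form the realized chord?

A fourth above F in this key is B.
A sixth above F in this key is D.
Together with the bass F, this spells B diminished in second inversion.

F, B, D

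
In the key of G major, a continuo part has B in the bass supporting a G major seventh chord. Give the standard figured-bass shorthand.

6/5

B is the third of G major seventh, so the chord is in first inversion.
A seventh chord in first inversion is figured 6/5/3, conventionally abbreviated 6/5.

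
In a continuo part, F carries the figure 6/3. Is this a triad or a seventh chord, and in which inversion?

Intervals of 6/3 above the bass form a triad; the bass is the third, so this is first inversion.

triad, first inversion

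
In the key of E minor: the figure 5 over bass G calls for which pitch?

Counting 4 letter steps above G lands on D; in E minor, that letter is D.

D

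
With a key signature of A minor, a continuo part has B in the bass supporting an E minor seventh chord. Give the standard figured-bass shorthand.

B is the fifth of E minor seventh, so the chord is in second inversion.
A seventh chord in second inversion is figured 6/4/3, conventionally abbreviated 4/3.

4/3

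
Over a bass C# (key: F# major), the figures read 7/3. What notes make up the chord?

The written figures 7/3 are shorthand for 7/5/3: the 5 is implied.
A third above C# in this key is E#.
A fifth above C# in this key is G#.
A seventh above C# in this key is B.
Together with the bass C#, this spells C# dominant seventh in root position.

C#, E#, G#, B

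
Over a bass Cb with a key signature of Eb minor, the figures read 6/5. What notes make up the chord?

Cb, Eb, Gb, Ab

The written figures 6/5 are shorthand for 6/5/3: the 3 is implied.
A third above Cb in this key is Eb.
A fifth above Cb in this key is Gb.
A sixth above Cb in this key is Ab.
Together with the bass Cb, this spells Ab minor seventh in first inversion.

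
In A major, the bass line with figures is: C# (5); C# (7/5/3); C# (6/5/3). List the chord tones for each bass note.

C#, E, G# | C#, E, G#, B | C#, E, G#, A

C# (5/3): C#, E, G#.
C# (7/5/3): C#, E, G#, B.
C# (6/5/3): C#, E, G#, A.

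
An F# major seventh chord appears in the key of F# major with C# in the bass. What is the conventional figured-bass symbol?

4/3

C# is the fifth of F# major seventh, so the chord is in second inversion.
A seventh chord in second inversion is figured 6/4/3, conventionally abbreviated 4/3.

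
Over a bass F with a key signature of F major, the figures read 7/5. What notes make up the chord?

F, A, C, E

The written figures 7/5 are shorthand for 7/5/3: the 3 is implied.
A third above F in this key is A.
A fifth above F in this key is C.
A seventh above F in this key is E.
Together with the bass F, this spells F major seventh in root position.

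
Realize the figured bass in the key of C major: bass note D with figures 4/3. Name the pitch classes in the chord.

The written figures 4/3 are shorthand for 6/4/3: the 6 is implied.
A third above D in this key is F.
A fourth above D in this key is G.
A sixth above D in this key is B.
Together with the bass D, this spells G dominant seventh in second inversion.

D, F, G, B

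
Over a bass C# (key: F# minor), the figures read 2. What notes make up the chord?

C#, D, F#, A

The written figures 2 are shorthand for 6/4/2: the 6/4 are implied.
A second above C# in this key is D.
A fourth above C# in this key is F#.
A sixth above C# in this key is A.
Together with the bass C#, this spells D major seventh in third inversion.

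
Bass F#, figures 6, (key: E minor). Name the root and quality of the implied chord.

D major

The figures 6 indicate a triad in first inversion.
In first inversion the root lies a sixth above the bass: a sixth above F# in E minor is D.
The chord tones are F#, A, D, giving D major.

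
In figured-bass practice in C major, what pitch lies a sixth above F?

D

Counting 5 letter steps above F lands on D; in C major, that letter is D.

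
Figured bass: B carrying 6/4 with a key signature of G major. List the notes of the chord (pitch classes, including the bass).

B, E, G

A fourth above B in this key is E.
A sixth above B in this key is G.
Together with the bass B, this spells E minor in second inversion.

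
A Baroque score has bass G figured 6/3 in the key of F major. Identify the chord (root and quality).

The figures 6/3 indicate a triad in first inversion.
In first inversion the root lies a sixth above the bass: a sixth above G in F major is E.
The chord tones are G, Bb, E, giving E diminished.

E diminished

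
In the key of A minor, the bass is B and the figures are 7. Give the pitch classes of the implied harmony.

The written figures 7 are shorthand for 7/5/3: the 5/3 are implied.
A third above B in this key is D.
A fifth above B in this key is F.
A seventh above B in this key is A.
Together with the bass B, this spells B half-diminished seventh in root position.

B, D, F, A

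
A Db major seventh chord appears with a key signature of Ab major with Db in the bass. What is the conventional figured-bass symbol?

7

Db is the root of Db major seventh, so the chord is in root position.
A seventh chord in root position is figured 7/5/3, conventionally abbreviated 7.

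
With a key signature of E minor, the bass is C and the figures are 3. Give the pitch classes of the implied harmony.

C, E, G

The written figures 3 are shorthand for 5/3: the 5 is implied.
A third above C in this key is E.
A fifth above C in this key is G.
Together with the bass C, this spells C major in root position.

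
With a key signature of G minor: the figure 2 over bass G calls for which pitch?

A

Counting 1 letter step above G lands on A; in G minor, that letter is A.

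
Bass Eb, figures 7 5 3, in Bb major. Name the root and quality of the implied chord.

The figures 7 5 3 indicate a seventh chord in root position.
In root position the bass is the root, so the root is Eb.
The chord tones are Eb, G, Bb, D, giving Eb major seventh.

Eb major seventh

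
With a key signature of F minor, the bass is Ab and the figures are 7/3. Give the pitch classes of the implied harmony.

The written figures 7/3 are shorthand for 7/5/3: the 5 is implied.
A third above Ab in this key is C.
A fifth above Ab in this key is Eb.
A seventh above Ab in this key is G.
Together with the bass Ab, this spells Ab major seventh in root position.

Ab, C, Eb, G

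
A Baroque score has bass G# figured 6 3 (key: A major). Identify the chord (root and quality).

E major

The figures 6 3 indicate a triad in first inversion.
In first inversion the root lies a sixth above the bass: a sixth above G# in A major is E.
The chord tones are G#, B, E, giving E major.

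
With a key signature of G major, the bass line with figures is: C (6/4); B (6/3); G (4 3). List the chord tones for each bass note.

C, F#, A | B, D, G | G, B, C, E

C (6/4): C, F#, A.
B (6/3): B, D, G.
G (6/4/3): G, B, C, E.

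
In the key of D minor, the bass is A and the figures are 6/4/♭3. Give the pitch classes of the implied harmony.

A third above A in this key is C, lowered to Cb by the flat.
A fourth above A in this key is D.
A sixth above A in this key is F.

A, Cb, D, F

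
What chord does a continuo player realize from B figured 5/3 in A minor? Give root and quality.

The figures 5/3 indicate a triad in root position.
In root position the bass is the root, so the root is B.
The chord tones are B, D, F, giving B diminished.

B diminished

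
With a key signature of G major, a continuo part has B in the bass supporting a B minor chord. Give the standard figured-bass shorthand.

no figures

B is the root of B minor, so the chord is in root position.
A triad in root position is figured 5/3, conventionally abbreviated (no figures — root-position triad).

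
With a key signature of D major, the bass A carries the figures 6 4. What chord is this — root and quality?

D major

The figures 6 4 indicate a triad in second inversion.
In second inversion the root lies a fourth above the bass: a fourth above A in D major is D.
The chord tones are A, D, F#, giving D major.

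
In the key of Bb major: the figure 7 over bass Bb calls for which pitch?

Counting 6 letter steps above Bb lands on A; in Bb major, that letter is A.

A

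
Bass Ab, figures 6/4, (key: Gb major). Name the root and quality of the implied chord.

The figures 6/4 indicate a triad in second inversion.
In second inversion the root lies a fourth above the bass: a fourth above Ab in Gb major is Db.
The chord tones are Ab, Db, F, giving Db major.

Db major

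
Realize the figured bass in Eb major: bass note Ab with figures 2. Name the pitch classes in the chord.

The written figures 2 are shorthand for 6/4/2: the 6/4 are implied.
A second above Ab in this key is Bb.
A fourth above Ab in this key is D.
A sixth above Ab in this key is F.
Together with the bass Ab, this spells Bb dominant seventh in third inversion.

Ab, Bb, D, F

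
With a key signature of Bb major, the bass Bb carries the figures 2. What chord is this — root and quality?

C minor seventh

The figures 2 indicate a seventh chord in third inversion.
In third inversion the root lies a second above the bass: a second above Bb in Bb major is C.
The chord tones are Bb, C, Eb, G, giving C minor seventh.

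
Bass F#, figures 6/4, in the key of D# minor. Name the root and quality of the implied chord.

The figures 6/4 indicate a triad in second inversion.
In second inversion the root lies a fourth above the bass: a fourth above F# in D# minor is B.
The chord tones are F#, B, D#, giving B major.

B major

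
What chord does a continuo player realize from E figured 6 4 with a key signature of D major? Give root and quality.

The figures 6 4 indicate a triad in second inversion.
In second inversion the root lies a fourth above the bass: a fourth above E in D major is A.
The chord tones are E, A, C#, giving A major.

A major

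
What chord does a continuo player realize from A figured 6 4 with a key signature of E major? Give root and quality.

The figures 6 4 indicate a triad in second inversion.
In second inversion the root lies a fourth above the bass: a fourth above A in E major is D#.
The chord tones are A, D#, F#, giving D# diminished.

D# diminished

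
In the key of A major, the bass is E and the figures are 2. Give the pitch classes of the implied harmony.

E, F#, A, C#

The written figures 2 are shorthand for 6/4/2: the 6/4 are implied.
A second above E in this key is F#.
A fourth above E in this key is A.
A sixth above E in this key is C#.
Together with the bass E, this spells F# minor seventh in third inversion.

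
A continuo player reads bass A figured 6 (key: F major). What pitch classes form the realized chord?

A, C, F

The written figures 6 are shorthand for 6/3: the 3 is implied.
A third above A in this key is C.
A sixth above A in this key is F.
Together with the bass A, this spells F major in first inversion.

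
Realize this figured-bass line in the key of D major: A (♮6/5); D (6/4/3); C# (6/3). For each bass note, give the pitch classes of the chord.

A (♮6/5/3): A, C#, E, F.
D (6/4/3): D, F#, G, B.
C# (6/3): C#, E, A.

A, C#, E, F | D, F#, G, B | C#, E, A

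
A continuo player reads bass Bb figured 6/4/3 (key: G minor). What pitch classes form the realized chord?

A third above Bb in this key is D.
A fourth above Bb in this key is Eb.
A sixth above Bb in this key is G.
Together with the bass Bb, this spells Eb major seventh in second inversion.

Bb, D, Eb, G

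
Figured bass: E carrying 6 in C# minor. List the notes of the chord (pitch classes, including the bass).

The written figures 6 are shorthand for 6/3: the 3 is implied.
A third above E in this key is G#.
A sixth above E in this key is C#.
Together with the bass E, this spells C# minor in first inversion.

E, G#, C#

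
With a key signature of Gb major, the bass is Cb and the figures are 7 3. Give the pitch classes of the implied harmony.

The written figures 7 3 are shorthand for 7/5/3: the 5 is implied.
A third above Cb in this key is Eb.
A fifth above Cb in this key is Gb.
A seventh above Cb in this key is Bb.
Together with the bass Cb, this spells Cb major seventh in root position.

Cb, Eb, Gb, Bb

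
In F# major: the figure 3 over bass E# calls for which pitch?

Counting 2 letter steps above E# lands on G; in F# major, that letter is G#.

G#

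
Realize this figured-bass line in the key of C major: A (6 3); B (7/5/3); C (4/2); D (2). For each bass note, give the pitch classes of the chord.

A, C, F | B, D, F, A | C, D, F, A | D, E, G, B

A (6/3): A, C, F.
B (7/5/3): B, D, F, A.
C (6/4/2): C, D, F, A.
D (6/4/2): D, E, G, B.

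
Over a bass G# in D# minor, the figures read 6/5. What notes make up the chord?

The written figures 6/5 are shorthand for 6/5/3: the 3 is implied.
A third above G# in this key is B.
A fifth above G# in this key is D#.
A sixth above G# in this key is E#.
Together with the bass G#, this spells E# half-diminished seventh in first inversion.

G#, B, D#, E#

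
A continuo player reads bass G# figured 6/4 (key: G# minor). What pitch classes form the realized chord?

G#, C#, E

A fourth above G# in this key is C#.
A sixth above G# in this key is E.
Together with the bass G#, this spells C# minor in second inversion.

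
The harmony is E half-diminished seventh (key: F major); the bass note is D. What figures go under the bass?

4/2

D is the seventh of E half-diminished seventh, so the chord is in third inversion.
A seventh chord in third inversion is figured 6/4/2, conventionally abbreviated 4/2.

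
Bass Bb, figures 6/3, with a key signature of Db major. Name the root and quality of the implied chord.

Gb major

The figures 6/3 indicate a triad in first inversion.
In first inversion the root lies a sixth above the bass: a sixth above Bb in Db major is Gb.
The chord tones are Bb, Db, Gb, giving Gb major.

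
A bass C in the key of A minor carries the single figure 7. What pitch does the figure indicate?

Counting 6 letter steps above C lands on B; in A minor, that letter is B.

B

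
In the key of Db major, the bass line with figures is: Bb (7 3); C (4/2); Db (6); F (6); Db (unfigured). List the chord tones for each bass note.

Bb, Db, F, Ab | C, Db, F, Ab | Db, F, Bb | F, Ab, Db | Db, F, Ab

Bb (7/5/3): Bb, Db, F, Ab.
C (6/4/2): C, Db, F, Ab.
Db (6/3): Db, F, Bb.
F (6/3): F, Ab, Db.
Db (5/3): Db, F, Ab.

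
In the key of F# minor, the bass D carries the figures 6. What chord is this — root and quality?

B minor

The figures 6 indicate a triad in first inversion.
In first inversion the root lies a sixth above the bass: a sixth above D in F# minor is B.
The chord tones are D, F#, B, giving B minor.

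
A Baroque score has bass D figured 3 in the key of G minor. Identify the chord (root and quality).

D minor

The figures 3 indicate a triad in root position.
In root position the bass is the root, so the root is D.
The chord tones are D, F, A, giving D minor.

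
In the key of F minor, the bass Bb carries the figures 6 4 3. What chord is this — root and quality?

The figures 6 4 3 indicate a seventh chord in second inversion.
In second inversion the root lies a fourth above the bass: a fourth above Bb in F minor is Eb.
The chord tones are Bb, Db, Eb, G, giving Eb dominant seventh.

Eb dominant seventh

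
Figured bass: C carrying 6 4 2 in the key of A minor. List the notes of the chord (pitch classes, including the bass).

A second above C in this key is D.
A fourth above C in this key is F.
A sixth above C in this key is A.
Together with the bass C, this spells D minor seventh in third inversion.

C, D, F, A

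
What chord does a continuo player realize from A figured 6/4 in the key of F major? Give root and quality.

D minor

The figures 6/4 indicate a triad in second inversion.
In second inversion the root lies a fourth above the bass: a fourth above A in F major is D.
The chord tones are A, D, F, giving D minor.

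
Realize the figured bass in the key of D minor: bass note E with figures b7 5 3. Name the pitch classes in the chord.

E, G, Bb, Db

A third above E in this key is G.
A fifth above E in this key is Bb.
A seventh above E in this key is D, lowered to Db by the flat.
Together with the bass E, this spells E diminished seventh in root position.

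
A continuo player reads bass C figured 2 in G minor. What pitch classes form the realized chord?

The written figures 2 are shorthand for 6/4/2: the 6/4 are implied.
A second above C in this key is D.
A fourth above C in this key is F.
A sixth above C in this key is A.
Together with the bass C, this spells D minor seventh in third inversion.

C, D, F, A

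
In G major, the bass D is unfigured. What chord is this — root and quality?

An unfigured bass indicates a triad in root position.
In root position the bass is the root, so the root is D.
The chord tones are D, F#, A, giving D major.

D major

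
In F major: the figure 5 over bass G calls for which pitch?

D

Counting 4 letter steps above G lands on D; in F major, that letter is D.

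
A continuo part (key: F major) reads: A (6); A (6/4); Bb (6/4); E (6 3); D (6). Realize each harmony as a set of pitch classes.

A (6/3): A, C, F.
A (6/4): A, D, F.
Bb (6/4): Bb, E, G.
E (6/3): E, G, C.
D (6/3): D, F, Bb.

A, C, F | A, D, F | Bb, E, G | E, G, C | D, F, Bb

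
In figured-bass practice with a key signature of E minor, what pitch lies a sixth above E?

Counting 5 letter steps above E lands on C; in E minor, that letter is C.

C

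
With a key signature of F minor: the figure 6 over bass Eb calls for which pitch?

C

Counting 5 letter steps above Eb lands on C; in F minor, that letter is C.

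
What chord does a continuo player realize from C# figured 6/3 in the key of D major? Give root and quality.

The figures 6/3 indicate a triad in first inversion.
In first inversion the root lies a sixth above the bass: a sixth above C# in D major is A.
The chord tones are C#, E, A, giving A major.

A major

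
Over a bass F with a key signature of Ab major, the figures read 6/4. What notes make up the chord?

A fourth above F in this key is Bb.
A sixth above F in this key is Db.
Together with the bass F, this spells Bb minor in second inversion.

F, Bb, Db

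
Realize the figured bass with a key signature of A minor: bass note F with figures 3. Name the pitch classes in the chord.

F, A, C

The written figures 3 are shorthand for 5/3: the 5 is implied.
A third above F in this key is A.
A fifth above F in this key is C.
Together with the bass F, this spells F major in root position.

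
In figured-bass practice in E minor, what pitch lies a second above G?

Counting 1 letter step above G lands on A; in E minor, that letter is A.

A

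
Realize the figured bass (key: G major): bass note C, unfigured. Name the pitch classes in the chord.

C, E, G

An unfigured bass implies 5/3.
A third above C in this key is E.
A fifth above C in this key is G.
Together with the bass C, this spells C major in root position.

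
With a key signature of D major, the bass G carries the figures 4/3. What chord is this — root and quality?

The figures 4/3 indicate a seventh chord in second inversion.
In second inversion the root lies a fourth above the bass: a fourth above G in D major is C#.
The chord tones are G, B, C#, E, giving C# half-diminished seventh.

C# half-diminished seventh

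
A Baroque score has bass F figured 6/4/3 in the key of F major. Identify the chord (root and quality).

Bb major seventh

The figures 6/4/3 indicate a seventh chord in second inversion.
In second inversion the root lies a fourth above the bass: a fourth above F in F major is Bb.
The chord tones are F, A, Bb, D, giving Bb major seventh.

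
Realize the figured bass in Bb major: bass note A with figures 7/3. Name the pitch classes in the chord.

The written figures 7/3 are shorthand for 7/5/3: the 5 is implied.
A third above A in this key is C.
A fifth above A in this key is Eb.
A seventh above A in this key is G.
Together with the bass A, this spells A half-diminished seventh in root position.

A, C, Eb, G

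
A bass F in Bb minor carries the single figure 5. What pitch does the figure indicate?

C

Counting 4 letter steps above F lands on C; in Bb minor, that letter is C.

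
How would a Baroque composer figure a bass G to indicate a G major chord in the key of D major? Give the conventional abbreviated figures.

no figures

G is the root of G major, so the chord is in root position.
A triad in root position is figured 5/3, conventionally abbreviated (no figures — root-position triad).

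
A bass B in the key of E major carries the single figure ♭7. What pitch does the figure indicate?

Ab

Counting 6 letter steps above B lands on A; in E major, that letter is A.
The b7 figure lowers it a semitone, giving Ab.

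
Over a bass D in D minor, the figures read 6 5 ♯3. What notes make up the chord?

D, F#, A, Bb

A third above D in this key is F, raised to F# by the sharp.
A fifth above D in this key is A.
A sixth above D in this key is Bb.
Together with the bass D, this spells Bb augmented major seventh in first inversion.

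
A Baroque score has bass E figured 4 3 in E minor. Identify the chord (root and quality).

The figures 4 3 indicate a seventh chord in second inversion.
In second inversion the root lies a fourth above the bass: a fourth above E in E minor is A.
The chord tones are E, G, A, C, giving A minor seventh.

A minor seventh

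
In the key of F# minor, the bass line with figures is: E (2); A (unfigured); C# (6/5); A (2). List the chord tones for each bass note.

E (6/4/2): E, F#, A, C#.
A (5/3): A, C#, E.
C# (6/5/3): C#, E, G#, A.
A (6/4/2): A, B, D, F#.

E, F#, A, C# | A, C#, E | C#, E, G#, A | A, B, D, F#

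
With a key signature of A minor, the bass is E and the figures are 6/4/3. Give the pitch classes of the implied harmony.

A third above E in this key is G.
A fourth above E in this key is A.
A sixth above E in this key is C.
Together with the bass E, this spells A minor seventh in second inversion.

E, G, A, C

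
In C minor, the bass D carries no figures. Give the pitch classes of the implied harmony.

An unfigured bass implies 5/3.
A third above D in this key is F.
A fifth above D in this key is Ab.
Together with the bass D, this spells D diminished in root position.

D, F, Ab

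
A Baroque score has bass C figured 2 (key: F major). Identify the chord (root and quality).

The figures 2 indicate a seventh chord in third inversion.
In third inversion the root lies a second above the bass: a second above C in F major is D.
The chord tones are C, D, F, A, giving D minor seventh.

D minor seventh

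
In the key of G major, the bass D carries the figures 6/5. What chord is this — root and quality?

The figures 6/5 indicate a seventh chord in first inversion.
In first inversion the root lies a sixth above the bass: a sixth above D in G major is B.
The chord tones are D, F#, A, B, giving B minor seventh.

B minor seventh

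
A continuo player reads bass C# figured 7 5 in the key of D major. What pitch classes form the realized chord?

C#, E, G, B

The written figures 7 5 are shorthand for 7/5/3: the 3 is implied.
A third above C# in this key is E.
A fifth above C# in this key is G.
A seventh above C# in this key is B.
Together with the bass C#, this spells C# half-diminished seventh in root position.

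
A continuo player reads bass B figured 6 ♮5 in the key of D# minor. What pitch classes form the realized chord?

The written figures 6 ♮5 are shorthand for 6/5/3: the 3 is implied.
A third above B in this key is D#.
A fifth above B in this key is F#, made natural (F) by the ♮ figure.
A sixth above B in this key is G#.

B, D#, F, G#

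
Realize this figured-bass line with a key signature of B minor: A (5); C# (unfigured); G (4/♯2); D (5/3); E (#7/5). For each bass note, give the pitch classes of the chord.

A, C#, E | C#, E, G | G, A#, C#, E | D, F#, A | E, G, B, D#

A (5/3): A, C#, E.
C# (5/3): C#, E, G.
G (6/4/#2): G, A#, C#, E.
D (5/3): D, F#, A.
E (#7/5/3): E, G, B, D#.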